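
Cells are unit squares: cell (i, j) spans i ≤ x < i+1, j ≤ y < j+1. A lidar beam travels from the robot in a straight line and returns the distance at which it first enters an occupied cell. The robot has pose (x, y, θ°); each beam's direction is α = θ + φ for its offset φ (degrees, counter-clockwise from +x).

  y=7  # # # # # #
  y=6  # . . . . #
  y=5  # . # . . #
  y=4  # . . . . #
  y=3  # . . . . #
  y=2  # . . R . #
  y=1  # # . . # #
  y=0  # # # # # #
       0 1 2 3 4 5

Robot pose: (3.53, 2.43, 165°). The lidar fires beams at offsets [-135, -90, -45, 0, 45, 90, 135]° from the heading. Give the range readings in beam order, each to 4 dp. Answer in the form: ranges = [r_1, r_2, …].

beam 1: φ=-135°, α=30°
  dir = (cos 30°, sin 30°) = (0.8660, 0.5000); from cell (3,2)
  next x-line at t=0.5427, next y-line at t=1.1400; Δt_x=1.1547, Δt_y=2.0000
    x: enter (4,2) at t=0.5427
    y: enter (4,3) at t=1.1400
    x: enter (5,3) at t=1.6974 ← occupied
  → r_1 = 1.6974
beam 2: φ=-90°, α=75°
  dir = (cos 75°, sin 75°) = (0.2588, 0.9659); from cell (3,2)
  next x-line at t=1.8159, next y-line at t=0.5901; Δt_x=3.8637, Δt_y=1.0353
    y: enter (3,3) at t=0.5901
    y: enter (3,4) at t=1.6254
    x: enter (4,4) at t=1.8159
    y: enter (4,5) at t=2.6607
    y: enter (4,6) at t=3.6959
    y: enter (4,7) at t=4.7312 ← occupied
  → r_2 = 4.7312
beam 3: φ=-45°, α=120°
  dir = (cos 120°, sin 120°) = (-0.5000, 0.8660); from cell (3,2)
  next x-line at t=1.0600, next y-line at t=0.6582; Δt_x=2.0000, Δt_y=1.1547
    y: enter (3,3) at t=0.6582
    x: enter (2,3) at t=1.0600
    y: enter (2,4) at t=1.8129
    y: enter (2,5) at t=2.9676 ← occupied
  → r_3 = 2.9676
beam 4: φ=0°, α=165°
  dir = (cos 165°, sin 165°) = (-0.9659, 0.2588); from cell (3,2)
  next x-line at t=0.5487, next y-line at t=2.2023; Δt_x=1.0353, Δt_y=3.8637
    x: enter (2,2) at t=0.5487
    x: enter (1,2) at t=1.5840
    y: enter (1,3) at t=2.2023
    x: enter (0,3) at t=2.6192 ← occupied
  → r_4 = 2.6192
beam 5: φ=45°, α=210°
  dir = (cos 210°, sin 210°) = (-0.8660, -0.5000); from cell (3,2)
  next x-line at t=0.6120, next y-line at t=0.8600; Δt_x=1.1547, Δt_y=2.0000
    x: enter (2,2) at t=0.6120
    y: enter (2,1) at t=0.8600
    x: enter (1,1) at t=1.7667 ← occupied
  → r_5 = 1.7667
beam 6: φ=90°, α=255°
  dir = (cos 255°, sin 255°) = (-0.2588, -0.9659); from cell (3,2)
  next x-line at t=2.0478, next y-line at t=0.4452; Δt_x=3.8637, Δt_y=1.0353
    y: enter (3,1) at t=0.4452
    y: enter (3,0) at t=1.4804 ← occupied
  → r_6 = 1.4804
beam 7: φ=135°, α=300°
  dir = (cos 300°, sin 300°) = (0.5000, -0.8660); from cell (3,2)
  next x-line at t=0.9400, next y-line at t=0.4965; Δt_x=2.0000, Δt_y=1.1547
    y: enter (3,1) at t=0.4965
    x: enter (4,1) at t=0.9400 ← occupied
  → r_7 = 0.9400

ranges = [1.6974, 4.7312, 2.9676, 2.6192, 1.7667, 1.4804, 0.9400]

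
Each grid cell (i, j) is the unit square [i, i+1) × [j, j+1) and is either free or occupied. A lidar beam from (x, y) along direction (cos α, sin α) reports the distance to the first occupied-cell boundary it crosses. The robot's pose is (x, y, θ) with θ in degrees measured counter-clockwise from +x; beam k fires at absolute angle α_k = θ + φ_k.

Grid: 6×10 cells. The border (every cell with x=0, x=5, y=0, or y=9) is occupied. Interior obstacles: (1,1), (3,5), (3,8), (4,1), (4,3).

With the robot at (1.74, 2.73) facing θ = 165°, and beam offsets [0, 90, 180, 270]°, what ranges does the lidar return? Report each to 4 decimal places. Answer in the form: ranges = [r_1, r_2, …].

beam 1: φ=0°, α=165°
  direction (-0.9659, 0.2588); cell (1,2); t to first gridline: x 0.7661, y 1.0432 (then +1.0353 / +3.8637)
    (0,2) via x @ 0.7661  # hit
  → r_1 = 0.7661
beam 2: φ=90°, α=255°
  direction (-0.2588, -0.9659); cell (1,2); t to first gridline: x 2.8591, y 0.7558 (then +3.8637 / +1.0353)
    (1,1) via y @ 0.7558  # hit
  → r_2 = 0.7558
beam 3: φ=180°, α=345°
  direction (0.9659, -0.2588); cell (1,2); t to first gridline: x 0.2692, y 2.8205 (then +1.0353 / +3.8637)
    (2,2) via x @ 0.2692
    (3,2) via x @ 1.3044
    (4,2) via x @ 2.3397
    (4,1) via y @ 2.8205  # hit
  → r_3 = 2.8205
beam 4: φ=270°, α=75°
  direction (0.2588, 0.9659); cell (1,2); t to first gridline: x 1.0046, y 0.2795 (then +3.8637 / +1.0353)
    (1,3) via y @ 0.2795
    (2,3) via x @ 1.0046
    (2,4) via y @ 1.3148
    (2,5) via y @ 2.3501
    (2,6) via y @ 3.3854
    (2,7) via y @ 4.4206
    (3,7) via x @ 4.8683
    (3,8) via y @ 5.4559  # hit
  → r_4 = 5.4559

ranges = [0.7661, 0.7558, 2.8205, 5.4559]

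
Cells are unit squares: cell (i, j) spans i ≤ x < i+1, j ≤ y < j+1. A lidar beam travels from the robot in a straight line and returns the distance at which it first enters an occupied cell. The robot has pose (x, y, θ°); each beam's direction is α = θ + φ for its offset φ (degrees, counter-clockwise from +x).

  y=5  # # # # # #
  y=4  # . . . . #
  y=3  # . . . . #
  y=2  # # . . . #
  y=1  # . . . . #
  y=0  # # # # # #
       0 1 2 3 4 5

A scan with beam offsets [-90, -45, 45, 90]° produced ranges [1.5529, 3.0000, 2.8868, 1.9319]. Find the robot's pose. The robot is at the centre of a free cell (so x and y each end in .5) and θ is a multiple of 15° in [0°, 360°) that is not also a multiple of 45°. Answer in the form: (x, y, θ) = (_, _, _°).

Enumerate (i+0.5, j+0.5, θ) over the 15 free cells and 16 admissible headings. For each, cast all 4 beams and compare to the given ranges.
  (1.5, 1.5, 285°): beam 1 = 0.5176 ≠ 1.5529 ✗
  (4.5, 2.5, 330°): beam 1 = 1.7321 ≠ 1.5529 ✗
  (2.5, 3.5, 195°): beam 2 = 1.7321 ≠ 3.0000 ✗
  (2.5, 2.5, 105°): beam 1 = 2.5882 ≠ 1.5529 ✗
  (1.5, 4.5, 165°): beam 1 = 0.5176 ≠ 1.5529 ✗
  …
  (4.5, 3.5, 195°): r_1=1.5529, r_2=3.0000, r_3=2.8868, r_4=1.9319 — all match ✓
Unique over the lattice → pose = (4.5, 3.5, 195°).

(x, y, θ) = (4.5, 3.5, 195°)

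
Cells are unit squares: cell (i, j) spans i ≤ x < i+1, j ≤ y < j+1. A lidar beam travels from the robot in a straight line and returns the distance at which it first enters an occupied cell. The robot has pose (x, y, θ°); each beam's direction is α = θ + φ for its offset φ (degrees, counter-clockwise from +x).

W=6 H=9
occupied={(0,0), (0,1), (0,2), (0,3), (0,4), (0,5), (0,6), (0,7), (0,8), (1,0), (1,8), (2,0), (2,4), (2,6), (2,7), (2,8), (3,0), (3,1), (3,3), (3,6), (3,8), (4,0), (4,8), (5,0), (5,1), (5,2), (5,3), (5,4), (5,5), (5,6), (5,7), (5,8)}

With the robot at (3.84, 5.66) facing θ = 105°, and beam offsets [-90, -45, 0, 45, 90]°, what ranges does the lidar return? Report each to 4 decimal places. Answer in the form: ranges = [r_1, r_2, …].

ranges = [1.2009, 2.3200, 0.3520, 0.6800, 2.9402]

beam 1: φ=-90°, α=15°
  dir = (cos 15°, sin 15°) = (0.9659, 0.2588); from cell (3,5)
  next x-line at t=0.1656, next y-line at t=1.3137; Δt_x=1.0353, Δt_y=3.8637
    x: enter (4,5) at t=0.1656
    x: enter (5,5) at t=1.2009 ← occupied
  → r_1 = 1.2009
beam 2: φ=-45°, α=60°
  dir = (cos 60°, sin 60°) = (0.5000, 0.8660); from cell (3,5)
  next x-line at t=0.3200, next y-line at t=0.3926; Δt_x=2.0000, Δt_y=1.1547
    x: enter (4,5) at t=0.3200
    y: enter (4,6) at t=0.3926
    y: enter (4,7) at t=1.5473
    x: enter (5,7) at t=2.3200 ← occupied
  → r_2 = 2.3200
beam 3: φ=0°, α=105°
  dir = (cos 105°, sin 105°) = (-0.2588, 0.9659); from cell (3,5)
  next x-line at t=3.2455, next y-line at t=0.3520; Δt_x=3.8637, Δt_y=1.0353
    y: enter (3,6) at t=0.3520 ← occupied
  → r_3 = 0.3520
beam 4: φ=45°, α=150°
  dir = (cos 150°, sin 150°) = (-0.8660, 0.5000); from cell (3,5)
  next x-line at t=0.9699, next y-line at t=0.6800; Δt_x=1.1547, Δt_y=2.0000
    y: enter (3,6) at t=0.6800 ← occupied
  → r_4 = 0.6800
beam 5: φ=90°, α=195°
  dir = (cos 195°, sin 195°) = (-0.9659, -0.2588); from cell (3,5)
  next x-line at t=0.8696, next y-line at t=2.5500; Δt_x=1.0353, Δt_y=3.8637
    x: enter (2,5) at t=0.8696
    x: enter (1,5) at t=1.9049
    y: enter (1,4) at t=2.5500
    x: enter (0,4) at t=2.9402 ← occupied
  → r_5 = 2.9402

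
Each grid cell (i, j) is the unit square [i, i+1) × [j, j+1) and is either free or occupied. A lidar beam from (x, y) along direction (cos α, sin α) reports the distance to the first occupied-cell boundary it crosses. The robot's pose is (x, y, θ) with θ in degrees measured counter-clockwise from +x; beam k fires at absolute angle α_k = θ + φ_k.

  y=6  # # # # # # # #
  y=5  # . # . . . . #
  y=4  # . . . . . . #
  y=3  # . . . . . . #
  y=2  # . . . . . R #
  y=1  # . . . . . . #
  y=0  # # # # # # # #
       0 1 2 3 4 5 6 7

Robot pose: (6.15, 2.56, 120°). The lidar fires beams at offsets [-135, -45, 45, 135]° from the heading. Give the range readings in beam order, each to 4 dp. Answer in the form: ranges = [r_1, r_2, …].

ranges = [0.8800, 3.2841, 5.3317, 1.6150]

beam 1: φ=-135°, α=345°
  dir = (cos 345°, sin 345°) = (0.9659, -0.2588); from cell (6,2)
  next x-line at t=0.8800, next y-line at t=2.1637; Δt_x=1.0353, Δt_y=3.8637
    x: enter (7,2) at t=0.8800 ← occupied
  → r_1 = 0.8800
beam 2: φ=-45°, α=75°
  dir = (cos 75°, sin 75°) = (0.2588, 0.9659); from cell (6,2)
  next x-line at t=3.2841, next y-line at t=0.4555; Δt_x=3.8637, Δt_y=1.0353
    y: enter (6,3) at t=0.4555
    y: enter (6,4) at t=1.4908
    y: enter (6,5) at t=2.5261
    x: enter (7,5) at t=3.2841 ← occupied
  → r_2 = 3.2841
beam 3: φ=45°, α=165°
  dir = (cos 165°, sin 165°) = (-0.9659, 0.2588); from cell (6,2)
  next x-line at t=0.1553, next y-line at t=1.7000; Δt_x=1.0353, Δt_y=3.8637
    x: enter (5,2) at t=0.1553
    x: enter (4,2) at t=1.1906
    y: enter (4,3) at t=1.7000
    x: enter (3,3) at t=2.2258
    x: enter (2,3) at t=3.2611
    x: enter (1,3) at t=4.2964
    x: enter (0,3) at t=5.3317 ← occupied
  → r_3 = 5.3317
beam 4: φ=135°, α=255°
  dir = (cos 255°, sin 255°) = (-0.2588, -0.9659); from cell (6,2)
  next x-line at t=0.5796, next y-line at t=0.5798; Δt_x=3.8637, Δt_y=1.0353
    x: enter (5,2) at t=0.5796
    y: enter (5,1) at t=0.5798
    y: enter (5,0) at t=1.6150 ← occupied
  → r_4 = 1.6150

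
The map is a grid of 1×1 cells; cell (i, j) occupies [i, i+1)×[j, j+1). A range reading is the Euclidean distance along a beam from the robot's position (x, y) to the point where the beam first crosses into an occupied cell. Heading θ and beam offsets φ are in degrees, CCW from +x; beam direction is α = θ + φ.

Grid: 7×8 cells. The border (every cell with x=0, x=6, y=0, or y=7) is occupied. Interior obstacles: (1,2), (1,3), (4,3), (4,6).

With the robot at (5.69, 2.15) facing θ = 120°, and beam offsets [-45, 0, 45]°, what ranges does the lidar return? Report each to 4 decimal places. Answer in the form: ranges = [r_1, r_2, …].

ranges = [1.1977, 1.3800, 3.8202]

beam 1: φ=-45°, α=75°
  direction (0.2588, 0.9659); cell (5,2); t to first gridline: x 1.1977, y 0.8800 (then +3.8637 / +1.0353)
    (5,3) via y @ 0.8800
    (6,3) via x @ 1.1977  # hit
  → r_1 = 1.1977
beam 2: φ=0°, α=120°
  direction (-0.5000, 0.8660); cell (5,2); t to first gridline: x 1.3800, y 0.9815 (then +2.0000 / +1.1547)
    (5,3) via y @ 0.9815
    (4,3) via x @ 1.3800  # hit
  → r_2 = 1.3800
beam 3: φ=45°, α=165°
  direction (-0.9659, 0.2588); cell (5,2); t to first gridline: x 0.7143, y 3.2841 (then +1.0353 / +3.8637)
    (4,2) via x @ 0.7143
    (3,2) via x @ 1.7496
    (2,2) via x @ 2.7849
    (2,3) via y @ 3.2841
    (1,3) via x @ 3.8202  # hit
  → r_3 = 3.8202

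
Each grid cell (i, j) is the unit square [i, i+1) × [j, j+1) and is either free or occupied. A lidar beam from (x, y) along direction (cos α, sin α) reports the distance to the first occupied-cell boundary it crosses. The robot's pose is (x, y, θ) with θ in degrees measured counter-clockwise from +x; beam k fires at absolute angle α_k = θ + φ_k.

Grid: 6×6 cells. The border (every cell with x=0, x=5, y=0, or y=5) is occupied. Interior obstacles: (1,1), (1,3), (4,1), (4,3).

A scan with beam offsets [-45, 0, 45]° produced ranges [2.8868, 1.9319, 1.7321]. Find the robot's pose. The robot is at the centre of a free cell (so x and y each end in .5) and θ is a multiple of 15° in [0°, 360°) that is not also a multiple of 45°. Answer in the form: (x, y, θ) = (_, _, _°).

(x, y, θ) = (3.5, 2.5, 165°)

Enumerate (i+0.5, j+0.5, θ) over the 12 free cells and 16 admissible headings. For each, cast all 3 beams and compare to the given ranges.
  (4.5, 2.5, 210°): beam 1 = 2.5882 ≠ 2.8868 ✗
  (2.5, 1.5, 300°): beam 1 = 0.5176 ≠ 2.8868 ✗
  (2.5, 2.5, 240°): beam 1 = 1.5529 ≠ 2.8868 ✗
  …
  (3.5, 2.5, 165°): r_1=2.8868, r_2=1.9319, r_3=1.7321 — all match ✓
Unique over the lattice → pose = (3.5, 2.5, 165°).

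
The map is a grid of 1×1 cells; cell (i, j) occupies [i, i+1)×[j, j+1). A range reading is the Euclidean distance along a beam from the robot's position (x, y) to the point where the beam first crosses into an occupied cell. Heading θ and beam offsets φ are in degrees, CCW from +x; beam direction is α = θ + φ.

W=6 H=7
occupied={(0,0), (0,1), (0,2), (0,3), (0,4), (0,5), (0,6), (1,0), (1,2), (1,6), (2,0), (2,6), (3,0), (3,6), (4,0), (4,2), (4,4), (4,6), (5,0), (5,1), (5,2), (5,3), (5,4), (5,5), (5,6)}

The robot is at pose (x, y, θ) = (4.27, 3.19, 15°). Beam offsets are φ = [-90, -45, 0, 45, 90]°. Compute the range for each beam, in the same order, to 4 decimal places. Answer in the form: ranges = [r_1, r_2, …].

beam 1: φ=-90°, α=285°
  direction (0.2588, -0.9659); cell (4,3); t to first gridline: x 2.8205, y 0.1967 (then +3.8637 / +1.0353)
    (4,2) via y @ 0.1967  # hit
  → r_1 = 0.1967
beam 2: φ=-45°, α=330°
  direction (0.8660, -0.5000); cell (4,3); t to first gridline: x 0.8429, y 0.3800 (then +1.1547 / +2.0000)
    (4,2) via y @ 0.3800  # hit
  → r_2 = 0.3800
beam 3: φ=0°, α=15°
  direction (0.9659, 0.2588); cell (4,3); t to first gridline: x 0.7558, y 3.1296 (then +1.0353 / +3.8637)
    (5,3) via x @ 0.7558  # hit
  → r_3 = 0.7558
beam 4: φ=45°, α=60°
  direction (0.5000, 0.8660); cell (4,3); t to first gridline: x 1.4600, y 0.9353 (then +2.0000 / +1.1547)
    (4,4) via y @ 0.9353  # hit
  → r_4 = 0.9353
beam 5: φ=90°, α=105°
  direction (-0.2588, 0.9659); cell (4,3); t to first gridline: x 1.0432, y 0.8386 (then +3.8637 / +1.0353)
    (4,4) via y @ 0.8386  # hit
  → r_5 = 0.8386

ranges = [0.1967, 0.3800, 0.7558, 0.9353, 0.8386]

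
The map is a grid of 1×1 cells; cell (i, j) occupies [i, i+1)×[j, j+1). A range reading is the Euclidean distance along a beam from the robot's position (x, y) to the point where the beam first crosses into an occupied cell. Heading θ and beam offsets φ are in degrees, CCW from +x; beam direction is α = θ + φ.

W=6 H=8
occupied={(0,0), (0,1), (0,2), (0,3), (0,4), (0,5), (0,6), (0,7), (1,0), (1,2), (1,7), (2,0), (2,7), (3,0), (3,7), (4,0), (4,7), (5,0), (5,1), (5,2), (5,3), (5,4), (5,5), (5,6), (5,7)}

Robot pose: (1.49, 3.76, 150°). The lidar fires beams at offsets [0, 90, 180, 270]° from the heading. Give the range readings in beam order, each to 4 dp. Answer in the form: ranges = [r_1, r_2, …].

beam 1: φ=0°, α=150°
  d=(-0.8660,0.5000)  start (1,3)  tX=0.5658 tY=0.4800  stride 1/|dx|=1.1547 1/|dy|=2.0000
    cross y-line → (1,4), t=0.4800
    cross x-line → (0,4), t=0.5658 (wall)
  → r_1 = 0.5658
beam 2: φ=90°, α=240°
  d=(-0.5000,-0.8660)  start (1,3)  tX=0.9800 tY=0.8776  stride 1/|dx|=2.0000 1/|dy|=1.1547
    cross y-line → (1,2), t=0.8776 (wall)
  → r_2 = 0.8776
beam 3: φ=180°, α=330°
  d=(0.8660,-0.5000)  start (1,3)  tX=0.5889 tY=1.5200  stride 1/|dx|=1.1547 1/|dy|=2.0000
    cross x-line → (2,3), t=0.5889
    cross y-line → (2,2), t=1.5200
    cross x-line → (3,2), t=1.7436
    cross x-line → (4,2), t=2.8983
    cross y-line → (4,1), t=3.5200
    cross x-line → (5,1), t=4.0530 (wall)
  → r_3 = 4.0530
beam 4: φ=270°, α=60°
  d=(0.5000,0.8660)  start (1,3)  tX=1.0200 tY=0.2771  stride 1/|dx|=2.0000 1/|dy|=1.1547
    cross y-line → (1,4), t=0.2771
    cross x-line → (2,4), t=1.0200
    cross y-line → (2,5), t=1.4318
    cross y-line → (2,6), t=2.5865
    cross x-line → (3,6), t=3.0200
    cross y-line → (3,7), t=3.7412 (wall)
  → r_4 = 3.7412

ranges = [0.5658, 0.8776, 4.0530, 3.7412]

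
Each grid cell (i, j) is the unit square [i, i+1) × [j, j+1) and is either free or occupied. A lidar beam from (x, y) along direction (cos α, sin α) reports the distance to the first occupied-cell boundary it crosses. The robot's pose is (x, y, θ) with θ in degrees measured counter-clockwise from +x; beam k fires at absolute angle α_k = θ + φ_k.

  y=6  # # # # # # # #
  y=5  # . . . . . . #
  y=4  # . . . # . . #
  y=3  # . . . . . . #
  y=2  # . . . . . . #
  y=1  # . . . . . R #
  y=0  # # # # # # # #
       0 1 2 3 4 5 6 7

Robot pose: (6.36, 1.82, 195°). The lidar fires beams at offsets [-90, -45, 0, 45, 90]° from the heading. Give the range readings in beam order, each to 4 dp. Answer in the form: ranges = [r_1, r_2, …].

ranges = [4.3275, 6.1892, 3.1682, 0.9469, 0.8489]

beam 1: φ=-90°, α=105°
  d=(-0.2588,0.9659)  start (6,1)  tX=1.3909 tY=0.1863  stride 1/|dx|=3.8637 1/|dy|=1.0353
    cross y-line → (6,2), t=0.1863
    cross y-line → (6,3), t=1.2216
    cross x-line → (5,3), t=1.3909
    cross y-line → (5,4), t=2.2569
    cross y-line → (5,5), t=3.2922
    cross y-line → (5,6), t=4.3275 (wall)
  → r_1 = 4.3275
beam 2: φ=-45°, α=150°
  d=(-0.8660,0.5000)  start (6,1)  tX=0.4157 tY=0.3600  stride 1/|dx|=1.1547 1/|dy|=2.0000
    cross y-line → (6,2), t=0.3600
    cross x-line → (5,2), t=0.4157
    cross x-line → (4,2), t=1.5704
    cross y-line → (4,3), t=2.3600
    cross x-line → (3,3), t=2.7251
    cross x-line → (2,3), t=3.8798
    cross y-line → (2,4), t=4.3600
    cross x-line → (1,4), t=5.0345
    cross x-line → (0,4), t=6.1892 (wall)
  → r_2 = 6.1892
beam 3: φ=0°, α=195°
  d=(-0.9659,-0.2588)  start (6,1)  tX=0.3727 tY=3.1682  stride 1/|dx|=1.0353 1/|dy|=3.8637
    cross x-line → (5,1), t=0.3727
    cross x-line → (4,1), t=1.4080
    cross x-line → (3,1), t=2.4433
    cross y-line → (3,0), t=3.1682 (wall)
  → r_3 = 3.1682
beam 4: φ=45°, α=240°
  d=(-0.5000,-0.8660)  start (6,1)  tX=0.7200 tY=0.9469  stride 1/|dx|=2.0000 1/|dy|=1.1547
    cross x-line → (5,1), t=0.7200
    cross y-line → (5,0), t=0.9469 (wall)
  → r_4 = 0.9469
beam 5: φ=90°, α=285°
  d=(0.2588,-0.9659)  start (6,1)  tX=2.4728 tY=0.8489  stride 1/|dx|=3.8637 1/|dy|=1.0353
    cross y-line → (6,0), t=0.8489 (wall)
  → r_5 = 0.8489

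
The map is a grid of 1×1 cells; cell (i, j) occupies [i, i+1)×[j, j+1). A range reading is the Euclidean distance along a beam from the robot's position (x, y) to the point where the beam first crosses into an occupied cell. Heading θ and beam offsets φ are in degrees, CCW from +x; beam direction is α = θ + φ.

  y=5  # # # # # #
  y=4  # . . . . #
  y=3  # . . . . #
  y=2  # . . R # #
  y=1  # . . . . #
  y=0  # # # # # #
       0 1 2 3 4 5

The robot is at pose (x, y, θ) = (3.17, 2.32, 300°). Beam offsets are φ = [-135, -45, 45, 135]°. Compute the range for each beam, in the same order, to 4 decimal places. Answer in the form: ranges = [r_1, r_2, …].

beam 1: φ=-135°, α=165°
  dir = (cos 165°, sin 165°) = (-0.9659, 0.2588); from cell (3,2)
  next x-line at t=0.1760, next y-line at t=2.6273; Δt_x=1.0353, Δt_y=3.8637
    x: enter (2,2) at t=0.1760
    x: enter (1,2) at t=1.2113
    x: enter (0,2) at t=2.2465 ← occupied
  → r_1 = 2.2465
beam 2: φ=-45°, α=255°
  dir = (cos 255°, sin 255°) = (-0.2588, -0.9659); from cell (3,2)
  next x-line at t=0.6568, next y-line at t=0.3313; Δt_x=3.8637, Δt_y=1.0353
    y: enter (3,1) at t=0.3313
    x: enter (2,1) at t=0.6568
    y: enter (2,0) at t=1.3666 ← occupied
  → r_2 = 1.3666
beam 3: φ=45°, α=345°
  dir = (cos 345°, sin 345°) = (0.9659, -0.2588); from cell (3,2)
  next x-line at t=0.8593, next y-line at t=1.2364; Δt_x=1.0353, Δt_y=3.8637
    x: enter (4,2) at t=0.8593 ← occupied
  → r_3 = 0.8593
beam 4: φ=135°, α=75°
  dir = (cos 75°, sin 75°) = (0.2588, 0.9659); from cell (3,2)
  next x-line at t=3.2069, next y-line at t=0.7040; Δt_x=3.8637, Δt_y=1.0353
    y: enter (3,3) at t=0.7040
    y: enter (3,4) at t=1.7393
    y: enter (3,5) at t=2.7745 ← occupied
  → r_4 = 2.7745

ranges = [2.2465, 1.3666, 0.8593, 2.7745]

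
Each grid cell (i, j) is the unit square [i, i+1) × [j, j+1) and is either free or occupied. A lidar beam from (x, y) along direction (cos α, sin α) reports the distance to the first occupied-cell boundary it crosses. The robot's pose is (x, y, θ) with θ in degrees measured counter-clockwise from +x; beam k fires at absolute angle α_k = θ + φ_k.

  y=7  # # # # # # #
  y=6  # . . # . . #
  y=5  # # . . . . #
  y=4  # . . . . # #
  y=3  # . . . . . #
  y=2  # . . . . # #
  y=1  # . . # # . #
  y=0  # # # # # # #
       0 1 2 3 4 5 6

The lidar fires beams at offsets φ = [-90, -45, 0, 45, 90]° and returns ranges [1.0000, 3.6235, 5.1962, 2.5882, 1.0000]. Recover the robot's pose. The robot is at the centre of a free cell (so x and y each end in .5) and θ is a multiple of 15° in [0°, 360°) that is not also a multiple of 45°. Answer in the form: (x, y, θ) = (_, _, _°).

Enumerate (i+0.5, j+0.5, θ) over the 24 free cells and 16 admissible headings. For each, cast all 5 beams and compare to the given ranges.
  (3.5, 2.5, 255°): beam 1 = 2.5882 ≠ 1.0000 ✗
  (4.5, 2.5, 150°): beam 1 = 1.7321 ≠ 1.0000 ✗
  (4.5, 5.5, 285°): beam 1 = 3.6235 ≠ 1.0000 ✗
  …
  (4.5, 5.5, 240°): r_1=1.0000, r_2=3.6235, r_3=5.1962, r_4=2.5882, r_5=1.0000 — all match ✓
Unique over the lattice → pose = (4.5, 5.5, 240°).

(x, y, θ) = (4.5, 5.5, 240°)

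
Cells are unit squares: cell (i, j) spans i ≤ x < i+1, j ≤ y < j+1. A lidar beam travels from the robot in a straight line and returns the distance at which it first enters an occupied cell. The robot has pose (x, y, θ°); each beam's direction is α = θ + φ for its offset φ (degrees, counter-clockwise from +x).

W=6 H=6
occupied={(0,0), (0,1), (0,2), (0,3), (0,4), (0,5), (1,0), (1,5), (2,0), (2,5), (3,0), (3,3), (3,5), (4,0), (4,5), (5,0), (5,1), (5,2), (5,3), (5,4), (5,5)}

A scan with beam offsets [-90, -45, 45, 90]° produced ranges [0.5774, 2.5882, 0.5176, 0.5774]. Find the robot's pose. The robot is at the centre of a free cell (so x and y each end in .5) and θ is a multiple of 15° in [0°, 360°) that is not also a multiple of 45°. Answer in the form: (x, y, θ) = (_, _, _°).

(x, y, θ) = (4.5, 3.5, 300°)

The pose lattice has 15·16 = 240 candidates. Test each by forward raycasting.
  (4.5, 2.5, 120°): beam 2 = 1.9319 ≠ 2.5882 ✗
  (3.5, 4.5, 60°): beam 1 = 1.7321 ≠ 0.5774 ✗
  (1.5, 4.5, 300°): beam 2 = 1.9319 ≠ 2.5882 ✗
  (3.5, 4.5, 105°): beam 1 = 1.5529 ≠ 0.5774 ✗
  …
  (4.5, 3.5, 300°): r_1=0.5774, r_2=2.5882, r_3=0.5176, r_4=0.5774 — all match ✓
No second candidate reproduces the full scan.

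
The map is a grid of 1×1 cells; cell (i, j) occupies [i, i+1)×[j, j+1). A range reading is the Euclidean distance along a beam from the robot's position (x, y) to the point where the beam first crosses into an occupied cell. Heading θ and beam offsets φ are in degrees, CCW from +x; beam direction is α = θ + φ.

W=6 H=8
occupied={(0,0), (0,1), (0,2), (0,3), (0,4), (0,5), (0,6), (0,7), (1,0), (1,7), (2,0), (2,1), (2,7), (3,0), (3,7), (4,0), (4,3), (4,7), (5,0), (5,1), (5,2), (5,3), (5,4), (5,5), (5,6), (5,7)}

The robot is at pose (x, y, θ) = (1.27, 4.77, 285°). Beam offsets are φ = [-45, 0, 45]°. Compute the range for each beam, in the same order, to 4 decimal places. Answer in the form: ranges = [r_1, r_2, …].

ranges = [0.5400, 2.8677, 3.1523]

beam 1: φ=-45°, α=240°
  direction (-0.5000, -0.8660); cell (1,4); t to first gridline: x 0.5400, y 0.8891 (then +2.0000 / +1.1547)
    (0,4) via x @ 0.5400  # hit
  → r_1 = 0.5400
beam 2: φ=0°, α=285°
  direction (0.2588, -0.9659); cell (1,4); t to first gridline: x 2.8205, y 0.7972 (then +3.8637 / +1.0353)
    (1,3) via y @ 0.7972
    (1,2) via y @ 1.8324
    (2,2) via x @ 2.8205
    (2,1) via y @ 2.8677  # hit
  → r_2 = 2.8677
beam 3: φ=45°, α=330°
  direction (0.8660, -0.5000); cell (1,4); t to first gridline: x 0.8429, y 1.5400 (then +1.1547 / +2.0000)
    (2,4) via x @ 0.8429
    (2,3) via y @ 1.5400
    (3,3) via x @ 1.9976
    (4,3) via x @ 3.1523  # hit
  → r_3 = 3.1523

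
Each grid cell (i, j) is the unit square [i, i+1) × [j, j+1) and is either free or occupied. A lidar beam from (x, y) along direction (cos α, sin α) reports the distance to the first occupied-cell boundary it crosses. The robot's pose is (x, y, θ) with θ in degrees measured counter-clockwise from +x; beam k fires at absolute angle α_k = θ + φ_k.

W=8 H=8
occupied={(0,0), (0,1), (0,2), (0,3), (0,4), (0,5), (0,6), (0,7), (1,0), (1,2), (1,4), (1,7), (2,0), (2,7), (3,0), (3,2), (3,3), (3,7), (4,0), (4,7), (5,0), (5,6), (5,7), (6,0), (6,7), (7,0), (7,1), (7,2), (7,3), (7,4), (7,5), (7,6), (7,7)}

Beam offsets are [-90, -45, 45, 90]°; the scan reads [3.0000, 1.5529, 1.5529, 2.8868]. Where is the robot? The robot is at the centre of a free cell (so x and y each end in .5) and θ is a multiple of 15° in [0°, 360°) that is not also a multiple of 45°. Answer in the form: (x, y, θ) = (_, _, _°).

(x, y, θ) = (5.5, 4.5, 30°)

The pose lattice has 31·16 = 496 candidates. Test each by forward raycasting.
  (4.5, 1.5, 105°): beam 1 = 2.5882 ≠ 3.0000 ✗
  (6.5, 5.5, 15°): beam 1 = 1.9319 ≠ 3.0000 ✗
  (4.5, 2.5, 120°): beam 1 = 2.8868 ≠ 3.0000 ✗
  (4.5, 3.5, 120°): beam 1 = 2.8868 ≠ 3.0000 ✗
  (3.5, 1.5, 195°): beam 1 = 0.5176 ≠ 3.0000 ✗
  …
  (5.5, 4.5, 30°): r_1=3.0000, r_2=1.5529, r_3=1.5529, r_4=2.8868 — all match ✓
Only this pose fits every beam.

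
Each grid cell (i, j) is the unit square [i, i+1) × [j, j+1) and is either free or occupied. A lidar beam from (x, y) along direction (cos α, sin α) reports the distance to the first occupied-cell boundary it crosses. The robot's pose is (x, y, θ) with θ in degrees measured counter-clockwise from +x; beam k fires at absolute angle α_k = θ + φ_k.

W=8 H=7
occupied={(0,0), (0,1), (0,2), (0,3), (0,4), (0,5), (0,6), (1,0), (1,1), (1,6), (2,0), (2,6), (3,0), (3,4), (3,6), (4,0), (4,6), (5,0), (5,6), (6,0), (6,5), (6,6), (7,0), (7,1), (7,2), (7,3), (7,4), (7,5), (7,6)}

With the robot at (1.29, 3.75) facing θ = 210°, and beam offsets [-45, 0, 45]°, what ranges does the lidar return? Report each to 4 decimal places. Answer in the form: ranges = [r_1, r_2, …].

beam 1: φ=-45°, α=165°
  dir = (cos 165°, sin 165°) = (-0.9659, 0.2588); from cell (1,3)
  next x-line at t=0.3002, next y-line at t=0.9659; Δt_x=1.0353, Δt_y=3.8637
    x: enter (0,3) at t=0.3002 ← occupied
  → r_1 = 0.3002
beam 2: φ=0°, α=210°
  dir = (cos 210°, sin 210°) = (-0.8660, -0.5000); from cell (1,3)
  next x-line at t=0.3349, next y-line at t=1.5000; Δt_x=1.1547, Δt_y=2.0000
    x: enter (0,3) at t=0.3349 ← occupied
  → r_2 = 0.3349
beam 3: φ=45°, α=255°
  dir = (cos 255°, sin 255°) = (-0.2588, -0.9659); from cell (1,3)
  next x-line at t=1.1205, next y-line at t=0.7765; Δt_x=3.8637, Δt_y=1.0353
    y: enter (1,2) at t=0.7765
    x: enter (0,2) at t=1.1205 ← occupied
  → r_3 = 1.1205

ranges = [0.3002, 0.3349, 1.1205]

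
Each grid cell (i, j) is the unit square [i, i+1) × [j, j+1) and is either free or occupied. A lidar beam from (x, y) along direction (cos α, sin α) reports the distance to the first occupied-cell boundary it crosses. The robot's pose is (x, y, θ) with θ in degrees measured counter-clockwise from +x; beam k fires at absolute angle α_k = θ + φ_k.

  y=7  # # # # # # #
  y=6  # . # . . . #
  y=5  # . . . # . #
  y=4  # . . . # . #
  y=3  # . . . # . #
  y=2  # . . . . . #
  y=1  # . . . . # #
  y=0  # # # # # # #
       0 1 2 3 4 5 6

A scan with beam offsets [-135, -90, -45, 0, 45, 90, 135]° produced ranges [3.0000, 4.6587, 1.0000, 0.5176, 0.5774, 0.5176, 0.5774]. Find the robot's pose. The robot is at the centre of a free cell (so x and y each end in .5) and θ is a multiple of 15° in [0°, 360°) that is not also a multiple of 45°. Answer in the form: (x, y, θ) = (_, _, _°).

Candidates: 25 free-cell centres × 16 headings = 400 poses. Raycast each; keep the one whose scan matches to 4 dp.
  (2.5, 4.5, 210°): beam 1 = 1.5529 ≠ 3.0000 ✗
  (3.5, 1.5, 195°): beam 1 = 1.7321 ≠ 3.0000 ✗
  (2.5, 5.5, 150°): beam 1 = 1.5529 ≠ 3.0000 ✗
  (3.5, 3.5, 330°): beam 1 = 2.5882 ≠ 3.0000 ✗
  …
  (1.5, 1.5, 165°): r_1=3.0000, r_2=4.6587, r_3=1.0000, r_4=0.5176, r_5=0.5774, r_6=0.5176, r_7=0.5774 — all match ✓
No second candidate reproduces the full scan.

(x, y, θ) = (1.5, 1.5, 165°)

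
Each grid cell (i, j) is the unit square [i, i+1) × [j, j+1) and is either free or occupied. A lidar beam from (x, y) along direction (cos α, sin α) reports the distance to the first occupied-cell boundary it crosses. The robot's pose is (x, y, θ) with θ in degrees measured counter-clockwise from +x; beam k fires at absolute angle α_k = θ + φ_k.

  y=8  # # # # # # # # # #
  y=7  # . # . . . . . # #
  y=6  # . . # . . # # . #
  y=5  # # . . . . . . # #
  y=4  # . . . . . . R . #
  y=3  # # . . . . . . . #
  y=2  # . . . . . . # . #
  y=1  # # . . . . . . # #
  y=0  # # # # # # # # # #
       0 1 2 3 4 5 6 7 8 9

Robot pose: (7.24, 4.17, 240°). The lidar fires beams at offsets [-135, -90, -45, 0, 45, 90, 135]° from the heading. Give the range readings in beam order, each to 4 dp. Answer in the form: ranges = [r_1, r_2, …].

ranges = [1.8946, 3.7412, 6.4601, 3.6604, 1.2113, 2.0323, 1.8221]

beam 1: φ=-135°, α=105°
  dir = (cos 105°, sin 105°) = (-0.2588, 0.9659); from cell (7,4)
  next x-line at t=0.9273, next y-line at t=0.8593; Δt_x=3.8637, Δt_y=1.0353
    y: enter (7,5) at t=0.8593
    x: enter (6,5) at t=0.9273
    y: enter (6,6) at t=1.8946 ← occupied
  → r_1 = 1.8946
beam 2: φ=-90°, α=150°
  dir = (cos 150°, sin 150°) = (-0.8660, 0.5000); from cell (7,4)
  next x-line at t=0.2771, next y-line at t=1.6600; Δt_x=1.1547, Δt_y=2.0000
    x: enter (6,4) at t=0.2771
    x: enter (5,4) at t=1.4318
    y: enter (5,5) at t=1.6600
    x: enter (4,5) at t=2.5865
    y: enter (4,6) at t=3.6600
    x: enter (3,6) at t=3.7412 ← occupied
  → r_2 = 3.7412
beam 3: φ=-45°, α=195°
  dir = (cos 195°, sin 195°) = (-0.9659, -0.2588); from cell (7,4)
  next x-line at t=0.2485, next y-line at t=0.6568; Δt_x=1.0353, Δt_y=3.8637
    x: enter (6,4) at t=0.2485
    y: enter (6,3) at t=0.6568
    x: enter (5,3) at t=1.2837
    x: enter (4,3) at t=2.3190
    x: enter (3,3) at t=3.3543
    x: enter (2,3) at t=4.3896
    y: enter (2,2) at t=4.5205
    x: enter (1,2) at t=5.4248
    x: enter (0,2) at t=6.4601 ← occupied
  → r_3 = 6.4601
beam 4: φ=0°, α=240°
  dir = (cos 240°, sin 240°) = (-0.5000, -0.8660); from cell (7,4)
  next x-line at t=0.4800, next y-line at t=0.1963; Δt_x=2.0000, Δt_y=1.1547
    y: enter (7,3) at t=0.1963
    x: enter (6,3) at t=0.4800
    y: enter (6,2) at t=1.3510
    x: enter (5,2) at t=2.4800
    y: enter (5,1) at t=2.5057
    y: enter (5,0) at t=3.6604 ← occupied
  → r_4 = 3.6604
beam 5: φ=45°, α=285°
  dir = (cos 285°, sin 285°) = (0.2588, -0.9659); from cell (7,4)
  next x-line at t=2.9364, next y-line at t=0.1760; Δt_x=3.8637, Δt_y=1.0353
    y: enter (7,3) at t=0.1760
    y: enter (7,2) at t=1.2113 ← occupied
  → r_5 = 1.2113
beam 6: φ=90°, α=330°
  dir = (cos 330°, sin 330°) = (0.8660, -0.5000); from cell (7,4)
  next x-line at t=0.8776, next y-line at t=0.3400; Δt_x=1.1547, Δt_y=2.0000
    y: enter (7,3) at t=0.3400
    x: enter (8,3) at t=0.8776
    x: enter (9,3) at t=2.0323 ← occupied
  → r_6 = 2.0323
beam 7: φ=135°, α=15°
  dir = (cos 15°, sin 15°) = (0.9659, 0.2588); from cell (7,4)
  next x-line at t=0.7868, next y-line at t=3.2069; Δt_x=1.0353, Δt_y=3.8637
    x: enter (8,4) at t=0.7868
    x: enter (9,4) at t=1.8221 ← occupied
  → r_7 = 1.8221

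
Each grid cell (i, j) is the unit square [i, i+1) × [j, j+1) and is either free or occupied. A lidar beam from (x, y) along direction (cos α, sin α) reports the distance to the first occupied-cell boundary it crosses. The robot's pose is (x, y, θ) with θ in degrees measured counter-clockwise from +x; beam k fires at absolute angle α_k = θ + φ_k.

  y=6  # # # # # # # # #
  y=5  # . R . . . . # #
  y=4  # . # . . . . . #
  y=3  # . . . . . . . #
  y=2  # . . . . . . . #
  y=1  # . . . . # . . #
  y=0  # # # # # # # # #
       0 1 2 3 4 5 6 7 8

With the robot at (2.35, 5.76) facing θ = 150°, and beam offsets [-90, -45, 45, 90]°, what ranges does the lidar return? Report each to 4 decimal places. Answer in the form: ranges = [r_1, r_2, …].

ranges = [0.2771, 0.2485, 1.3976, 2.7000]

beam 1: φ=-90°, α=60°
  dir = (cos 60°, sin 60°) = (0.5000, 0.8660); from cell (2,5)
  next x-line at t=1.3000, next y-line at t=0.2771; Δt_x=2.0000, Δt_y=1.1547
    y: enter (2,6) at t=0.2771 ← occupied
  → r_1 = 0.2771
beam 2: φ=-45°, α=105°
  dir = (cos 105°, sin 105°) = (-0.2588, 0.9659); from cell (2,5)
  next x-line at t=1.3523, next y-line at t=0.2485; Δt_x=3.8637, Δt_y=1.0353
    y: enter (2,6) at t=0.2485 ← occupied
  → r_2 = 0.2485
beam 3: φ=45°, α=195°
  dir = (cos 195°, sin 195°) = (-0.9659, -0.2588); from cell (2,5)
  next x-line at t=0.3623, next y-line at t=2.9364; Δt_x=1.0353, Δt_y=3.8637
    x: enter (1,5) at t=0.3623
    x: enter (0,5) at t=1.3976 ← occupied
  → r_3 = 1.3976
beam 4: φ=90°, α=240°
  dir = (cos 240°, sin 240°) = (-0.5000, -0.8660); from cell (2,5)
  next x-line at t=0.7000, next y-line at t=0.8776; Δt_x=2.0000, Δt_y=1.1547
    x: enter (1,5) at t=0.7000
    y: enter (1,4) at t=0.8776
    y: enter (1,3) at t=2.0323
    x: enter (0,3) at t=2.7000 ← occupied
  → r_4 = 2.7000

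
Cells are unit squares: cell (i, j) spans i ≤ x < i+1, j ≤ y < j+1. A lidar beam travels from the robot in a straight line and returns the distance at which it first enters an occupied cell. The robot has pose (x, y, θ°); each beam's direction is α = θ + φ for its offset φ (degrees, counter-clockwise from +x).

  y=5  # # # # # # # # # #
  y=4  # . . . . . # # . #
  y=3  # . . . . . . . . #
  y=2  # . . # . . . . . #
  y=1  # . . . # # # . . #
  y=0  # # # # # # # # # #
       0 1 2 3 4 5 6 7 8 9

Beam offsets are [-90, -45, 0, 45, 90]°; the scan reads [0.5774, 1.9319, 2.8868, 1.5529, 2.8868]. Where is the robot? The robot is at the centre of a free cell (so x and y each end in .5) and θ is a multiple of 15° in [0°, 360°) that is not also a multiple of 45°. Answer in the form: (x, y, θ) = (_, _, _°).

Candidates: 26 free-cell centres × 16 headings = 416 poses. Raycast each; keep the one whose scan matches to 4 dp.
  (3.5, 1.5, 165°): beam 1 = 0.5176 ≠ 0.5774 ✗
  (1.5, 4.5, 255°): beam 1 = 0.5176 ≠ 0.5774 ✗
  (2.5, 1.5, 150°): beam 1 = 1.0000 ≠ 0.5774 ✗
  (8.5, 2.5, 75°): beam 1 = 0.5176 ≠ 0.5774 ✗
  (4.5, 2.5, 240°): beam 2 = 0.5176 ≠ 1.9319 ✗
  …
  (3.5, 4.5, 210°): r_1=0.5774, r_2=1.9319, r_3=2.8868, r_4=1.5529, r_5=2.8868 — all match ✓
Only this pose fits every beam.

(x, y, θ) = (3.5, 4.5, 210°)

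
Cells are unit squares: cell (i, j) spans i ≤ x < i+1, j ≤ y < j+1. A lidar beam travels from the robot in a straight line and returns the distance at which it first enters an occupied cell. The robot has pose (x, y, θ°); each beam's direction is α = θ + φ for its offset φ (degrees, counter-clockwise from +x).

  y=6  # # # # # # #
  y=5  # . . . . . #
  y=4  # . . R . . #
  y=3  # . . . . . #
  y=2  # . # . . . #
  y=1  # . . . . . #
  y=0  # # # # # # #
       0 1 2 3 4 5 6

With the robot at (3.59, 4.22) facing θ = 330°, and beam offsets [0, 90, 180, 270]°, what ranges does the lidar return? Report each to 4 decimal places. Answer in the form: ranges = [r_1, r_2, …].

beam 1: φ=0°, α=330°
  d=(0.8660,-0.5000)  start (3,4)  tX=0.4734 tY=0.4400  stride 1/|dx|=1.1547 1/|dy|=2.0000
    cross y-line → (3,3), t=0.4400
    cross x-line → (4,3), t=0.4734
    cross x-line → (5,3), t=1.6281
    cross y-line → (5,2), t=2.4400
    cross x-line → (6,2), t=2.7828 (wall)
  → r_1 = 2.7828
beam 2: φ=90°, α=60°
  d=(0.5000,0.8660)  start (3,4)  tX=0.8200 tY=0.9007  stride 1/|dx|=2.0000 1/|dy|=1.1547
    cross x-line → (4,4), t=0.8200
    cross y-line → (4,5), t=0.9007
    cross y-line → (4,6), t=2.0554 (wall)
  → r_2 = 2.0554
beam 3: φ=180°, α=150°
  d=(-0.8660,0.5000)  start (3,4)  tX=0.6813 tY=1.5600  stride 1/|dx|=1.1547 1/|dy|=2.0000
    cross x-line → (2,4), t=0.6813
    cross y-line → (2,5), t=1.5600
    cross x-line → (1,5), t=1.8360
    cross x-line → (0,5), t=2.9907 (wall)
  → r_3 = 2.9907
beam 4: φ=270°, α=240°
  d=(-0.5000,-0.8660)  start (3,4)  tX=1.1800 tY=0.2540  stride 1/|dx|=2.0000 1/|dy|=1.1547
    cross y-line → (3,3), t=0.2540
    cross x-line → (2,3), t=1.1800
    cross y-line → (2,2), t=1.4087 (wall)
  → r_4 = 1.4087

ranges = [2.7828, 2.0554, 2.9907, 1.4087]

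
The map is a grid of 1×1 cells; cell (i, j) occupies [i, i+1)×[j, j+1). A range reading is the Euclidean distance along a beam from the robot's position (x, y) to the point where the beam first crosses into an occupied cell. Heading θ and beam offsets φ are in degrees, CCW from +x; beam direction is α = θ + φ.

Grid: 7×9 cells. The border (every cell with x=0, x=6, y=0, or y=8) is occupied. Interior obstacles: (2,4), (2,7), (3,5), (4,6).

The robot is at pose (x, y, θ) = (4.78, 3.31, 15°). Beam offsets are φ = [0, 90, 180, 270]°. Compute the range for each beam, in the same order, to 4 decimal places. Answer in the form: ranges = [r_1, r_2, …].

ranges = [1.2630, 2.7849, 3.9133, 2.3915]

beam 1: φ=0°, α=15°
  direction (0.9659, 0.2588); cell (4,3); t to first gridline: x 0.2278, y 2.6660 (then +1.0353 / +3.8637)
    (5,3) via x @ 0.2278
    (6,3) via x @ 1.2630  # hit
  → r_1 = 1.2630
beam 2: φ=90°, α=105°
  direction (-0.2588, 0.9659); cell (4,3); t to first gridline: x 3.0137, y 0.7143 (then +3.8637 / +1.0353)
    (4,4) via y @ 0.7143
    (4,5) via y @ 1.7496
    (4,6) via y @ 2.7849  # hit
  → r_2 = 2.7849
beam 3: φ=180°, α=195°
  direction (-0.9659, -0.2588); cell (4,3); t to first gridline: x 0.8075, y 1.1977 (then +1.0353 / +3.8637)
    (3,3) via x @ 0.8075
    (3,2) via y @ 1.1977
    (2,2) via x @ 1.8428
    (1,2) via x @ 2.8781
    (0,2) via x @ 3.9133  # hit
  → r_3 = 3.9133
beam 4: φ=270°, α=285°
  direction (0.2588, -0.9659); cell (4,3); t to first gridline: x 0.8500, y 0.3209 (then +3.8637 / +1.0353)
    (4,2) via y @ 0.3209
    (5,2) via x @ 0.8500
    (5,1) via y @ 1.3562
    (5,0) via y @ 2.3915  # hit
  → r_4 = 2.3915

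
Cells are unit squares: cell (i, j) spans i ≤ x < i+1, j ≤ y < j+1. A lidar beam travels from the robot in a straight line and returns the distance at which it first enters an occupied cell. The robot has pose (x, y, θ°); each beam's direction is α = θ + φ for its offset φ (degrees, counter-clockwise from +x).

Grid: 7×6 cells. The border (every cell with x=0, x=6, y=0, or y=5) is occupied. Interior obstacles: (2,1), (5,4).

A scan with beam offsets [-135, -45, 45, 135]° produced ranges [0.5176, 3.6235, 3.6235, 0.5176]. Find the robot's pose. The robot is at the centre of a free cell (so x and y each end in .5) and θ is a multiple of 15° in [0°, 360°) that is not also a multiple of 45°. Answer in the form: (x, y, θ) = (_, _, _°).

(x, y, θ) = (4.5, 4.5, 240°)

The pose lattice has 18·16 = 288 candidates. Test each by forward raycasting.
  (4.5, 4.5, 300°): beam 1 = 1.9319 ≠ 0.5176 ✗
  (3.5, 1.5, 240°): beam 1 = 3.6235 ≠ 0.5176 ✗
  (2.5, 4.5, 75°): beam 1 = 4.0415 ≠ 0.5176 ✗
  (5.5, 3.5, 330°): beam 1 = 4.6587 ≠ 0.5176 ✗
  (4.5, 1.5, 240°): beam 1 = 3.6235 ≠ 0.5176 ✗
  …
  (4.5, 4.5, 240°): r_1=0.5176, r_2=3.6235, r_3=3.6235, r_4=0.5176 — all match ✓
No second candidate reproduces the full scan.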